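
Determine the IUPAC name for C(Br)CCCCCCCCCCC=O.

Counting along the main chain through the –CHO group gives 12 carbons: the parent is dodecane.
An aldehyde (terminal –CHO) is the principal characteristic group, giving the suffix -al.
Number the chain so that the aldehyde carbon is C-1 by definition.
With this numbering: a bromo group at C-12.
Putting it together: 12-bromododecanal.

12-bromododecanal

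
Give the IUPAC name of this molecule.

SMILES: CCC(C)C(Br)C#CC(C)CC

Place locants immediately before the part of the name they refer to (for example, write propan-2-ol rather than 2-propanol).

Counting along the main chain through the multiple bond gives 9 carbons: the parent is nonane.
The chain contains a C≡C triple bond, so the unsaturation ending is -yne.
Choose the numbering such that numbering from this end puts the triple bond at C-4 rather than C-5.
With this numbering: the triple bond between C-4 and C-5; a bromo group at C-6; methyl groups at C-3 and C-7.
The substituents are ordered alphabetically, ignoring any di-/tri- multipliers.
Putting it together: 6-bromo-3,7-dimethylnon-4-yne.

6-bromo-3,7-dimethylnon-4-yne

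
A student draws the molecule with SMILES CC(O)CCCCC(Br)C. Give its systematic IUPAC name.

The longest chain bearing the –OH group is 8 carbons long (octane).
The principal characteristic group is an alcohol (–OH), named with the suffix -ol.
The numbering direction is chosen so that numbering from this end puts the hydroxyl group at C-2 rather than C-7.
This places the hydroxyl at C-2; a bromo group at C-7.
Assembling the pieces gives 7-bromooctan-2-ol.

7-bromooctan-2-ol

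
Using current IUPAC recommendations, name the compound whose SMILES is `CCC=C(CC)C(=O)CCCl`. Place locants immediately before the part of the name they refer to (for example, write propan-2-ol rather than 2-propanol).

1-chloro-4-ethylhept-4-en-3-one

Counting along the main chain through the carbonyl and the multiple bond gives 7 carbons: the parent is heptane.
A ketone (C=O on an internal carbon) is the principal characteristic group, giving the suffix -one.
A C=C double bond in the chain gives the infix -ene-.
The numbering direction is chosen so that numbering from this end puts the carbonyl group at C-3 rather than C-5.
That gives the carbonyl at C-3; the double bond between C-4 and C-5; a chloro group at C-1; an ethyl group at C-4.
Prefixes are listed alphabetically: chloro, ethyl.
Putting it together: 1-chloro-4-ethylhept-4-en-3-one.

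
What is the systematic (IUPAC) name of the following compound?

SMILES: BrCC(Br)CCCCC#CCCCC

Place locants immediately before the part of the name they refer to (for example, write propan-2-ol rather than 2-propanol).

The longest carbon chain that includes the multiple bond has 12 carbons, so the parent hydride is dodecane.
There is one C≡C triple bond, indicated by the ending -yne.
Number the chain so that numbering from this end puts the triple bond at C-5 rather than C-7.
This places the triple bond between C-5 and C-6; bromo groups at C-11 and C-12.
The name is 11,12-dibromododec-5-yne.

11,12-dibromododec-5-yne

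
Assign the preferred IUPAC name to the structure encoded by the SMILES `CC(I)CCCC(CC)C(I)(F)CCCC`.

The parent chain contains 11 carbons (undecane).
The numbering direction is chosen so that the substituent locant set {2,6,7,7} is lower than {5,5,6,10} at the first point of difference.
With this numbering: an ethyl group at C-6; a fluoro group at C-7; iodo groups at C-2 and C-7.
The substituents are ordered alphabetically, ignoring any di-/tri- multipliers.
Putting it together: 6-ethyl-7-fluoro-2,7-diiodoundecane.

6-ethyl-7-fluoro-2,7-diiodoundecane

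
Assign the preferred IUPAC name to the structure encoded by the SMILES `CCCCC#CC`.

hept-2-yne

Counting along the main chain through the multiple bond gives 7 carbons: the parent is heptane.
The chain contains a C≡C triple bond, so the unsaturation ending is -yne.
The numbering direction is chosen so that numbering from this end puts the triple bond at C-2 rather than C-5.
That gives the triple bond between C-2 and C-3.
Putting it together: hept-2-yne.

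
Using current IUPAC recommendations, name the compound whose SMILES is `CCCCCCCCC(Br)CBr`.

1,2-dibromodecane

The longest carbon chain is 10 atoms: the parent is decane.
The numbering direction is chosen so that the substituent locant set {1,2} is lower than {9,10} at the first point of difference.
With this numbering: bromo groups at C-1 and C-2.
Putting it together: 1,2-dibromodecane.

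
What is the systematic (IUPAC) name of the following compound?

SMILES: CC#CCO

Counting along the main chain through the –OH group and the multiple bond gives 4 carbons: the parent is butane.
The highest-priority functional group is an alcohol (–OH), so the name ends in -ol.
The chain contains a C≡C triple bond, so the unsaturation ending is -yne.
Choose the numbering such that numbering from this end puts the hydroxyl group at C-1 rather than C-4.
That gives the hydroxyl at C-1; the triple bond between C-2 and C-3.
Assembling the pieces gives but-2-yn-1-ol.

but-2-yn-1-ol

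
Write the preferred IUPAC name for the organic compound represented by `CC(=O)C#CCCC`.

Counting along the main chain through the carbonyl and the multiple bond gives 7 carbons: the parent is heptane.
The principal characteristic group is a ketone (C=O on an internal carbon), named with the suffix -one.
There is one C≡C triple bond, indicated by the ending -yne.
Number the chain so that numbering from this end puts the carbonyl group at C-2 rather than C-6.
That gives the carbonyl at C-2; the triple bond between C-3 and C-4.
Assembling the pieces gives hept-3-yn-2-one.

hept-3-yn-2-one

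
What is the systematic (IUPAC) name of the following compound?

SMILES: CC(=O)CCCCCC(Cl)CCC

8-chloroundecan-2-one

The longest chain bearing the carbonyl is 11 carbons long (undecane).
A ketone (C=O on an internal carbon) is the principal characteristic group, giving the suffix -one.
The numbering direction is chosen so that numbering from this end puts the carbonyl group at C-2 rather than C-10.
This places the carbonyl at C-2; a chloro group at C-8.
Assembling the pieces gives 8-chloroundecan-2-one.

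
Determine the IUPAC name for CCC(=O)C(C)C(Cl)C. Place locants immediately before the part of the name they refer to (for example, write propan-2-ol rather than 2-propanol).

The longest chain bearing the carbonyl is 6 carbons long (hexane).
The principal characteristic group is a ketone (C=O on an internal carbon), named with the suffix -one.
Choose the numbering such that numbering from this end puts the carbonyl group at C-3 rather than C-4.
That gives the carbonyl at C-3; a chloro group at C-5; a methyl group at C-4.
The substituents are ordered alphabetically, ignoring any di-/tri- multipliers.
Putting it together: 5-chloro-4-methylhexan-3-one.

5-chloro-4-methylhexan-3-one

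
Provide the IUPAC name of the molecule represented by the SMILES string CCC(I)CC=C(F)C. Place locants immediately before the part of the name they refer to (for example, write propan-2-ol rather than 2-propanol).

Counting along the main chain through the multiple bond gives 7 carbons: the parent is heptane.
The chain contains a C=C double bond, so the unsaturation ending is -ene.
Number the chain so that numbering from this end puts the double bond at C-2 rather than C-5.
This places the double bond between C-2 and C-3; a fluoro group at C-2; an iodo group at C-5.
Prefixes are listed alphabetically: fluoro, iodo.
Assembling the pieces gives 2-fluoro-5-iodohept-2-ene.

2-fluoro-5-iodohept-2-ene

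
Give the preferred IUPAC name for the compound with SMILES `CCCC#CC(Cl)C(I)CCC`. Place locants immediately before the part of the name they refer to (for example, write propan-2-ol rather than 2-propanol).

The longest chain bearing the multiple bond is 10 carbons long (decane).
There is one C≡C triple bond, indicated by the ending -yne.
Number the chain so that numbering from this end puts the triple bond at C-4 rather than C-6.
With this numbering: the triple bond between C-4 and C-5; a chloro group at C-6; an iodo group at C-7.
The substituents are ordered alphabetically, ignoring any di-/tri- multipliers.
Putting it together: 6-chloro-7-iododec-4-yne.

6-chloro-7-iododec-4-yne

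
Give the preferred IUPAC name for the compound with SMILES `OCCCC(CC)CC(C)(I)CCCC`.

4-ethyl-6-iodo-6-methyldecan-1-ol

Counting along the main chain through the –OH group gives 10 carbons: the parent is decane.
An alcohol (–OH) is the principal characteristic group, giving the suffix -ol.
The numbering direction is chosen so that numbering from this end puts the hydroxyl group at C-1 rather than C-10.
This places the hydroxyl at C-1; an ethyl group at C-4; an iodo group at C-6; a methyl group at C-6.
The substituents are ordered alphabetically, ignoring any di-/tri- multipliers.
Putting it together: 4-ethyl-6-iodo-6-methyldecan-1-ol.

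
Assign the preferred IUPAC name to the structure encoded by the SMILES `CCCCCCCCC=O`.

nonanal

The longest carbon chain that includes the –CHO group has 9 carbons, so the parent hydride is nonane.
The highest-priority functional group is an aldehyde (terminal –CHO), so the name ends in -al.
The numbering direction is chosen so that the aldehyde carbon is C-1 by definition.
Putting it together: nonanal.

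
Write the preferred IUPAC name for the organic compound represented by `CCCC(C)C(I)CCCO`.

The longest carbon chain that includes the –OH group has 8 carbons, so the parent hydride is octane.
The principal characteristic group is an alcohol (–OH), named with the suffix -ol.
Number the chain so that numbering from this end puts the hydroxyl group at C-1 rather than C-8.
That gives the hydroxyl at C-1; an iodo group at C-4; a methyl group at C-5.
Substituent prefixes are cited in alphabetical order (multiplying prefixes like di-/tri- are ignored for ordering).
Putting it together: 4-iodo-5-methyloctan-1-ol.

4-iodo-5-methyloctan-1-ol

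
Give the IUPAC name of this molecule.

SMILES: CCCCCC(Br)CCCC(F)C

6-bromo-2-fluoroundecane

The parent chain contains 11 carbons (undecane).
Number the chain so that the substituent locant set {2,6} is lower than {6,10} at the first point of difference.
With this numbering: a bromo group at C-6; a fluoro group at C-2.
Substituent prefixes are cited in alphabetical order (multiplying prefixes like di-/tri- are ignored for ordering).
The name is 6-bromo-2-fluoroundecane.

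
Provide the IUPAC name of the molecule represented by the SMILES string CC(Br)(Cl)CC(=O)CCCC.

The longest chain bearing the carbonyl is 8 carbons long (octane).
The principal characteristic group is a ketone (C=O on an internal carbon), named with the suffix -one.
Choose the numbering such that numbering from this end puts the carbonyl group at C-4 rather than C-5.
With this numbering: the carbonyl at C-4; a bromo group at C-2; a chloro group at C-2.
Prefixes are listed alphabetically: bromo, chloro.
Putting it together: 2-bromo-2-chlorooctan-4-one.

2-bromo-2-chlorooctan-4-one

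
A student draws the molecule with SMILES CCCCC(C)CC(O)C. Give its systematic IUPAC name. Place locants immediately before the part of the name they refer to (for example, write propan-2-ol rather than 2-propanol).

The longest carbon chain that includes the –OH group has 8 carbons, so the parent hydride is octane.
An alcohol (–OH) is the principal characteristic group, giving the suffix -ol.
The numbering direction is chosen so that numbering from this end puts the hydroxyl group at C-2 rather than C-7.
This places the hydroxyl at C-2; a methyl group at C-4.
Assembling the pieces gives 4-methyloctan-2-ol.

4-methyloctan-2-ol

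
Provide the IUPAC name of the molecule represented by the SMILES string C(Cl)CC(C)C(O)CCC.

Counting along the main chain through the –OH group gives 7 carbons: the parent is heptane.
An alcohol (–OH) is the principal characteristic group, giving the suffix -ol.
The numbering direction is chosen so that the substituent locant set {1,3} is lower than {5,7} at the first point of difference.
This places the hydroxyl at C-4; a chloro group at C-1; a methyl group at C-3.
Prefixes are listed alphabetically: chloro, methyl.
The name is 1-chloro-3-methylheptan-4-ol.

1-chloro-3-methylheptan-4-ol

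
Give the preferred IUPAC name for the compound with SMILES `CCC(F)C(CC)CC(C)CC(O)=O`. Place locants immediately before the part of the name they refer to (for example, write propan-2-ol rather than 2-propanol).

Counting along the main chain through the –COOH group gives 8 carbons: the parent is octane.
The principal characteristic group is a carboxylic acid (terminal –COOH), named with the suffix -oic acid.
Choose the numbering such that the carboxylic acid carbon is C-1 by definition.
This places an ethyl group at C-5; a fluoro group at C-6; a methyl group at C-3.
The substituents are ordered alphabetically, ignoring any di-/tri- multipliers.
Putting it together: 5-ethyl-6-fluoro-3-methyloctanoic acid.

5-ethyl-6-fluoro-3-methyloctanoic acid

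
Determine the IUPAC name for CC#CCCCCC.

The longest carbon chain that includes the multiple bond has 8 carbons, so the parent hydride is octane.
The chain contains a C≡C triple bond, so the unsaturation ending is -yne.
The numbering direction is chosen so that numbering from this end puts the triple bond at C-2 rather than C-6.
With this numbering: the triple bond between C-2 and C-3.
Putting it together: oct-2-yne.

oct-2-yne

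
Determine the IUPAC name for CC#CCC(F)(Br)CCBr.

The longest chain bearing the multiple bond is 7 carbons long (heptane).
There is one C≡C triple bond, indicated by the ending -yne.
Number the chain so that numbering from this end puts the triple bond at C-2 rather than C-5.
This places the triple bond between C-2 and C-3; bromo groups at C-5 and C-7; a fluoro group at C-5.
Prefixes are listed alphabetically: bromo, fluoro.
Assembling the pieces gives 5,7-dibromo-5-fluorohept-2-yne.

5,7-dibromo-5-fluorohept-2-yne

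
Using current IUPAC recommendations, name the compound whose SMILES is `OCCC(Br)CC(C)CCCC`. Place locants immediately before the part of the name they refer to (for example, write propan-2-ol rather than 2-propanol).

3-bromo-5-methylnonan-1-ol

The longest chain bearing the –OH group is 9 carbons long (nonane).
The principal characteristic group is an alcohol (–OH), named with the suffix -ol.
Number the chain so that numbering from this end puts the hydroxyl group at C-1 rather than C-9.
This places the hydroxyl at C-1; a bromo group at C-3; a methyl group at C-5.
The substituents are ordered alphabetically, ignoring any di-/tri- multipliers.
Putting it together: 3-bromo-5-methylnonan-1-ol.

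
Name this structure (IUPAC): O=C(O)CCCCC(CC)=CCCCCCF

The longest chain bearing the –COOH group and the multiple bond is 12 carbons long (dodecane).
A carboxylic acid (terminal –COOH) is the principal characteristic group, giving the suffix -oic acid.
The chain contains a C=C double bond, so the unsaturation ending is -ene.
Number the chain so that the carboxylic acid carbon is C-1 by definition.
With this numbering: the double bond between C-6 and C-7; an ethyl group at C-6; a fluoro group at C-12.
The substituents are ordered alphabetically, ignoring any di-/tri- multipliers.
Assembling the pieces gives 6-ethyl-12-fluorododec-6-enoic acid.

6-ethyl-12-fluorododec-6-enoic acid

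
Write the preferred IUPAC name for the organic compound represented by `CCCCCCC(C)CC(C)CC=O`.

The longest carbon chain that includes the –CHO group has 11 carbons, so the parent hydride is undecane.
The highest-priority functional group is an aldehyde (terminal –CHO), so the name ends in -al.
Number the chain so that the aldehyde carbon is C-1 by definition.
This places methyl groups at C-3 and C-5.
Assembling the pieces gives 3,5-dimethylundecanal.

3,5-dimethylundecanal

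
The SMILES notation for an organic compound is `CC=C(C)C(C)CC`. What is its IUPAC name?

Counting along the main chain through the multiple bond gives 6 carbons: the parent is hexane.
There is one C=C double bond, indicated by the ending -ene.
The numbering direction is chosen so that numbering from this end puts the double bond at C-2 rather than C-4.
That gives the double bond between C-2 and C-3; methyl groups at C-3 and C-4.
Putting it together: 3,4-dimethylhex-2-ene.

3,4-dimethylhex-2-ene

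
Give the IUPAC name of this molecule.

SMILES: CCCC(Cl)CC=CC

5-chlorooct-2-ene

Counting along the main chain through the multiple bond gives 8 carbons: the parent is octane.
There is one C=C double bond, indicated by the ending -ene.
The numbering direction is chosen so that numbering from this end puts the double bond at C-2 rather than C-6.
That gives the double bond between C-2 and C-3; a chloro group at C-5.
Assembling the pieces gives 5-chlorooct-2-ene.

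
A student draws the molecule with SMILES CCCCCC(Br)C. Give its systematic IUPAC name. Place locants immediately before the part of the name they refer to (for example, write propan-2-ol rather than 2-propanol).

The longest carbon chain is 7 atoms: the parent is heptane.
The numbering direction is chosen so that the substituent locant set {2} is lower than {6} at the first point of difference.
This places a bromo group at C-2.
Assembling the pieces gives 2-bromoheptane.

2-bromoheptane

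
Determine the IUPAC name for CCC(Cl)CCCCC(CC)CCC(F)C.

10-chloro-5-ethyl-2-fluorododecane

The longest continuous carbon chain has 12 atoms, so the parent hydride is dodecane.
The numbering direction is chosen so that the substituent locant set {2,5,10} is lower than {3,8,11} at the first point of difference.
This places a chloro group at C-10; an ethyl group at C-5; a fluoro group at C-2.
Substituent prefixes are cited in alphabetical order (multiplying prefixes like di-/tri- are ignored for ordering).
Assembling the pieces gives 10-chloro-5-ethyl-2-fluorododecane.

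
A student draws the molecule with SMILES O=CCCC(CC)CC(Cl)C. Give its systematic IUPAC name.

The longest carbon chain that includes the –CHO group has 7 carbons, so the parent hydride is heptane.
The principal characteristic group is an aldehyde (terminal –CHO), named with the suffix -al.
The numbering direction is chosen so that the aldehyde carbon is C-1 by definition.
With this numbering: a chloro group at C-6; an ethyl group at C-4.
Substituent prefixes are cited in alphabetical order (multiplying prefixes like di-/tri- are ignored for ordering).
The name is 6-chloro-4-ethylheptanal.

6-chloro-4-ethylheptanal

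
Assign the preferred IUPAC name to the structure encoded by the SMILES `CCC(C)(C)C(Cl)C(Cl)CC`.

4,5-dichloro-3,3-dimethylheptane

The longest carbon chain is 7 atoms: the parent is heptane.
Choose the numbering such that the substituent locant set {3,3,4,5} is lower than {3,4,5,5} at the first point of difference.
This places chloro groups at C-4 and C-5; two methyl groups at C-3.
Substituent prefixes are cited in alphabetical order (multiplying prefixes like di-/tri- are ignored for ordering).
The name is 4,5-dichloro-3,3-dimethylheptane.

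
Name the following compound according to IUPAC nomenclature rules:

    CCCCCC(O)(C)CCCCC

Counting along the main chain through the –OH group gives 11 carbons: the parent is undecane.
An alcohol (–OH) is the principal characteristic group, giving the suffix -ol.
Both numbering directions give the same locant set; either may be used.
That gives the hydroxyl at C-6; a methyl group at C-6.
Assembling the pieces gives 6-methylundecan-6-ol.

6-methylundecan-6-ol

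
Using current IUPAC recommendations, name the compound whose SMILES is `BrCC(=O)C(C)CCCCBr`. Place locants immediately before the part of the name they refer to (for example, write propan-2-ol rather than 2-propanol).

1,7-dibromo-3-methylheptan-2-one

Counting along the main chain through the carbonyl gives 7 carbons: the parent is heptane.
A ketone (C=O on an internal carbon) is the principal characteristic group, giving the suffix -one.
Number the chain so that numbering from this end puts the carbonyl group at C-2 rather than C-6.
This places the carbonyl at C-2; bromo groups at C-1 and C-7; a methyl group at C-3.
Substituent prefixes are cited in alphabetical order (multiplying prefixes like di-/tri- are ignored for ordering).
The name is 1,7-dibromo-3-methylheptan-2-one.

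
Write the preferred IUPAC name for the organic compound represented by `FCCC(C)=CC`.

5-fluoro-3-methylpent-2-ene

The longest chain bearing the multiple bond is 5 carbons long (pentane).
The chain contains a C=C double bond, so the unsaturation ending is -ene.
Number the chain so that numbering from this end puts the double bond at C-2 rather than C-3.
With this numbering: the double bond between C-2 and C-3; a fluoro group at C-5; a methyl group at C-3.
Prefixes are listed alphabetically: fluoro, methyl.
Assembling the pieces gives 5-fluoro-3-methylpent-2-ene.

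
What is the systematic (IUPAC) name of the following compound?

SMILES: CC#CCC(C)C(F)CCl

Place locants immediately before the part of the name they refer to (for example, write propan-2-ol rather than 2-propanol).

7-chloro-6-fluoro-5-methylhept-2-yne

The longest carbon chain that includes the multiple bond has 7 carbons, so the parent hydride is heptane.
The chain contains a C≡C triple bond, so the unsaturation ending is -yne.
The numbering direction is chosen so that numbering from this end puts the triple bond at C-2 rather than C-5.
With this numbering: the triple bond between C-2 and C-3; a chloro group at C-7; a fluoro group at C-6; a methyl group at C-5.
Prefixes are listed alphabetically: chloro, fluoro, methyl.
Assembling the pieces gives 7-chloro-6-fluoro-5-methylhept-2-yne.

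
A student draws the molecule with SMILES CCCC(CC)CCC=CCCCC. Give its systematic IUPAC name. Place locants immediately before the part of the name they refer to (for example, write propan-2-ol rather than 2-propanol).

Counting along the main chain through the multiple bond gives 12 carbons: the parent is dodecane.
There is one C=C double bond, indicated by the ending -ene.
Choose the numbering such that numbering from this end puts the double bond at C-5 rather than C-7.
This places the double bond between C-5 and C-6; an ethyl group at C-9.
The name is 9-ethyldodec-5-ene.

9-ethyldodec-5-ene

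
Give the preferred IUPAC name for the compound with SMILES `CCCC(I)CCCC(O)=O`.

5-iodooctanoic acid

The longest chain bearing the –COOH group is 8 carbons long (octane).
A carboxylic acid (terminal –COOH) is the principal characteristic group, giving the suffix -oic acid.
The numbering direction is chosen so that the carboxylic acid carbon is C-1 by definition.
With this numbering: an iodo group at C-5.
The name is 5-iodooctanoic acid.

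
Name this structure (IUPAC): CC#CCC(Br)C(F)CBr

Counting along the main chain through the multiple bond gives 7 carbons: the parent is heptane.
The chain contains a C≡C triple bond, so the unsaturation ending is -yne.
The numbering direction is chosen so that numbering from this end puts the triple bond at C-2 rather than C-5.
With this numbering: the triple bond between C-2 and C-3; bromo groups at C-5 and C-7; a fluoro group at C-6.
The substituents are ordered alphabetically, ignoring any di-/tri- multipliers.
Assembling the pieces gives 5,7-dibromo-6-fluorohept-2-yne.

5,7-dibromo-6-fluorohept-2-yne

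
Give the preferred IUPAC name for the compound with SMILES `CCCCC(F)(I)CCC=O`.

4-fluoro-4-iodooctanal

The longest carbon chain that includes the –CHO group has 8 carbons, so the parent hydride is octane.
The highest-priority functional group is an aldehyde (terminal –CHO), so the name ends in -al.
Choose the numbering such that the aldehyde carbon is C-1 by definition.
With this numbering: a fluoro group at C-4; an iodo group at C-4.
The substituents are ordered alphabetically, ignoring any di-/tri- multipliers.
The name is 4-fluoro-4-iodooctanal.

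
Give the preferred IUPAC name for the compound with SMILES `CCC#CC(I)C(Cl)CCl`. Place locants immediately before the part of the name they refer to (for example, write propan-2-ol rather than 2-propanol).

The longest chain bearing the multiple bond is 7 carbons long (heptane).
A C≡C triple bond in the chain gives the infix -yne-.
Choose the numbering such that numbering from this end puts the triple bond at C-3 rather than C-4.
With this numbering: the triple bond between C-3 and C-4; chloro groups at C-6 and C-7; an iodo group at C-5.
Substituent prefixes are cited in alphabetical order (multiplying prefixes like di-/tri- are ignored for ordering).
The name is 6,7-dichloro-5-iodohept-3-yne.

6,7-dichloro-5-iodohept-3-yne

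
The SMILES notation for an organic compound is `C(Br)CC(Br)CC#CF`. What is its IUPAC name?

4,6-dibromo-1-fluorohex-1-yne

The longest chain bearing the multiple bond is 6 carbons long (hexane).
The chain contains a C≡C triple bond, so the unsaturation ending is -yne.
Number the chain so that numbering from this end puts the triple bond at C-1 rather than C-5.
This places the triple bond between C-1 and C-2; bromo groups at C-4 and C-6; a fluoro group at C-1.
Substituent prefixes are cited in alphabetical order (multiplying prefixes like di-/tri- are ignored for ordering).
Putting it together: 4,6-dibromo-1-fluorohex-1-yne.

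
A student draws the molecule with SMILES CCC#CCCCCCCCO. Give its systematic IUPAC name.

undec-8-yn-1-ol

The longest carbon chain that includes the –OH group and the multiple bond has 11 carbons, so the parent hydride is undecane.
The principal characteristic group is an alcohol (–OH), named with the suffix -ol.
The chain contains a C≡C triple bond, so the unsaturation ending is -yne.
Number the chain so that numbering from this end puts the hydroxyl group at C-1 rather than C-11.
That gives the hydroxyl at C-1; the triple bond between C-8 and C-9.
Putting it together: undec-8-yn-1-ol.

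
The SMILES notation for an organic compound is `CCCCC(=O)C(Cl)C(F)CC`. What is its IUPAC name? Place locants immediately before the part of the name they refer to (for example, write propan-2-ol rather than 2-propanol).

The longest chain bearing the carbonyl is 9 carbons long (nonane).
The highest-priority functional group is a ketone (C=O on an internal carbon), so the name ends in -one.
The numbering direction is chosen so that the substituent locant set {3,4} is lower than {6,7} at the first point of difference.
With this numbering: the carbonyl at C-5; a chloro group at C-4; a fluoro group at C-3.
The substituents are ordered alphabetically, ignoring any di-/tri- multipliers.
The name is 4-chloro-3-fluorononan-5-one.

4-chloro-3-fluorononan-5-one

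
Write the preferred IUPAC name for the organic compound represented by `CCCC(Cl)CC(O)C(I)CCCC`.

4-chloro-7-iodoundecan-6-ol

The longest chain bearing the –OH group is 11 carbons long (undecane).
The principal characteristic group is an alcohol (–OH), named with the suffix -ol.
The numbering direction is chosen so that the substituent locant set {4,7} is lower than {5,8} at the first point of difference.
With this numbering: the hydroxyl at C-6; a chloro group at C-4; an iodo group at C-7.
Prefixes are listed alphabetically: chloro, iodo.
Putting it together: 4-chloro-7-iodoundecan-6-ol.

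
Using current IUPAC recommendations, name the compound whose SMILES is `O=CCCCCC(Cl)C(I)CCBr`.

The longest carbon chain that includes the –CHO group has 9 carbons, so the parent hydride is nonane.
The principal characteristic group is an aldehyde (terminal –CHO), named with the suffix -al.
Choose the numbering such that the aldehyde carbon is C-1 by definition.
This places a bromo group at C-9; a chloro group at C-6; an iodo group at C-7.
Substituent prefixes are cited in alphabetical order (multiplying prefixes like di-/tri- are ignored for ordering).
Putting it together: 9-bromo-6-chloro-7-iodononanal.

9-bromo-6-chloro-7-iodononanal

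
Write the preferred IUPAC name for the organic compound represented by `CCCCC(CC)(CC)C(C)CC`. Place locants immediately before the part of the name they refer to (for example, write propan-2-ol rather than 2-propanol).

The parent chain contains 8 carbons (octane).
Number the chain so that the substituent locant set {3,4,4} is lower than {5,5,6} at the first point of difference.
This places two ethyl groups at C-4; a methyl group at C-3.
Substituent prefixes are cited in alphabetical order (multiplying prefixes like di-/tri- are ignored for ordering).
The name is 4,4-diethyl-3-methyloctane.

4,4-diethyl-3-methyloctane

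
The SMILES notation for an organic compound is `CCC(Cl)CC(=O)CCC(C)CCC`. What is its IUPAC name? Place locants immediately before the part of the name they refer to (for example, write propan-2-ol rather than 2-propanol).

Counting along the main chain through the carbonyl gives 11 carbons: the parent is undecane.
The principal characteristic group is a ketone (C=O on an internal carbon), named with the suffix -one.
The numbering direction is chosen so that numbering from this end puts the carbonyl group at C-5 rather than C-7.
That gives the carbonyl at C-5; a chloro group at C-3; a methyl group at C-8.
The substituents are ordered alphabetically, ignoring any di-/tri- multipliers.
The name is 3-chloro-8-methylundecan-5-one.

3-chloro-8-methylundecan-5-one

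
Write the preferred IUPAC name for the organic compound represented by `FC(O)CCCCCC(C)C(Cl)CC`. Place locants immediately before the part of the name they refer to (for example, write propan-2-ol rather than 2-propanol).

Counting along the main chain through the –OH group gives 10 carbons: the parent is decane.
An alcohol (–OH) is the principal characteristic group, giving the suffix -ol.
Number the chain so that numbering from this end puts the hydroxyl group at C-1 rather than C-10.
That gives the hydroxyl at C-1; a chloro group at C-8; a fluoro group at C-1; a methyl group at C-7.
Prefixes are listed alphabetically: chloro, fluoro, methyl.
Putting it together: 8-chloro-1-fluoro-7-methyldecan-1-ol.

8-chloro-1-fluoro-7-methyldecan-1-ol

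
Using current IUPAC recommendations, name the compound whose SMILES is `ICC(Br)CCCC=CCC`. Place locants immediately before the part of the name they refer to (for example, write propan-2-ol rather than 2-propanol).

The longest carbon chain that includes the multiple bond has 9 carbons, so the parent hydride is nonane.
There is one C=C double bond, indicated by the ending -ene.
Choose the numbering such that numbering from this end puts the double bond at C-3 rather than C-6.
That gives the double bond between C-3 and C-4; a bromo group at C-8; an iodo group at C-9.
The substituents are ordered alphabetically, ignoring any di-/tri- multipliers.
Assembling the pieces gives 8-bromo-9-iodonon-3-ene.

8-bromo-9-iodonon-3-ene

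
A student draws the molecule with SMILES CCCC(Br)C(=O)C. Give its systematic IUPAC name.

3-bromohexan-2-one

Counting along the main chain through the carbonyl gives 6 carbons: the parent is hexane.
The principal characteristic group is a ketone (C=O on an internal carbon), named with the suffix -one.
Number the chain so that numbering from this end puts the carbonyl group at C-2 rather than C-5.
With this numbering: the carbonyl at C-2; a bromo group at C-3.
Putting it together: 3-bromohexan-2-one.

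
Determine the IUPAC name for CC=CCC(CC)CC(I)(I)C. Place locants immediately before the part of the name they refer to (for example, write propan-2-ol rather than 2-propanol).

The longest carbon chain that includes the multiple bond has 8 carbons, so the parent hydride is octane.
There is one C=C double bond, indicated by the ending -ene.
Choose the numbering such that numbering from this end puts the double bond at C-2 rather than C-6.
With this numbering: the double bond between C-2 and C-3; an ethyl group at C-5; two iodo groups at C-7.
Prefixes are listed alphabetically: ethyl, iodo.
Assembling the pieces gives 5-ethyl-7,7-diiodooct-2-ene.

5-ethyl-7,7-diiodooct-2-ene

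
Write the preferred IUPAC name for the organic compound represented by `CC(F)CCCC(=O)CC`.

The longest carbon chain that includes the carbonyl has 8 carbons, so the parent hydride is octane.
The highest-priority functional group is a ketone (C=O on an internal carbon), so the name ends in -one.
Number the chain so that numbering from this end puts the carbonyl group at C-3 rather than C-6.
That gives the carbonyl at C-3; a fluoro group at C-7.
The name is 7-fluorooctan-3-one.

7-fluorooctan-3-one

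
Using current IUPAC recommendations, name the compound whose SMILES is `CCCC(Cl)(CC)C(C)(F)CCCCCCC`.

4-chloro-4-ethyl-5-fluoro-5-methyldodecane

The parent chain contains 12 carbons (dodecane).
Choose the numbering such that the substituent locant set {4,4,5,5} is lower than {8,8,9,9} at the first point of difference.
That gives a chloro group at C-4; an ethyl group at C-4; a fluoro group at C-5; a methyl group at C-5.
The substituents are ordered alphabetically, ignoring any di-/tri- multipliers.
The name is 4-chloro-4-ethyl-5-fluoro-5-methyldodecane.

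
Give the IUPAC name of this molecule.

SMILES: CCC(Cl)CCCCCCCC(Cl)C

The parent chain contains 12 carbons (dodecane).
Choose the numbering such that the substituent locant set {2,10} is lower than {3,11} at the first point of difference.
That gives chloro groups at C-2 and C-10.
The name is 2,10-dichlorododecane.

2,10-dichlorododecane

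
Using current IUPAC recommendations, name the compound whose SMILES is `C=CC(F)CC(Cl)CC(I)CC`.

The longest chain bearing the multiple bond is 9 carbons long (nonane).
The chain contains a C=C double bond, so the unsaturation ending is -ene.
Choose the numbering such that numbering from this end puts the double bond at C-1 rather than C-8.
With this numbering: the double bond between C-1 and C-2; a chloro group at C-5; a fluoro group at C-3; an iodo group at C-7.
Prefixes are listed alphabetically: chloro, fluoro, iodo.
Assembling the pieces gives 5-chloro-3-fluoro-7-iodonon-1-ene.

5-chloro-3-fluoro-7-iodonon-1-ene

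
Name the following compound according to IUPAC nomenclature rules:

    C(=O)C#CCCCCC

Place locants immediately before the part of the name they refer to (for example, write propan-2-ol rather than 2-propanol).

oct-2-ynal

Counting along the main chain through the –CHO group and the multiple bond gives 8 carbons: the parent is octane.
An aldehyde (terminal –CHO) is the principal characteristic group, giving the suffix -al.
There is one C≡C triple bond, indicated by the ending -yne.
Number the chain so that the aldehyde carbon is C-1 by definition.
That gives the triple bond between C-2 and C-3.
Putting it together: oct-2-ynal.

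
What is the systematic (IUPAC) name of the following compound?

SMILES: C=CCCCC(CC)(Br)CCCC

Counting along the main chain through the multiple bond gives 10 carbons: the parent is decane.
The chain contains a C=C double bond, so the unsaturation ending is -ene.
Choose the numbering such that numbering from this end puts the double bond at C-1 rather than C-9.
With this numbering: the double bond between C-1 and C-2; a bromo group at C-6; an ethyl group at C-6.
Prefixes are listed alphabetically: bromo, ethyl.
Putting it together: 6-bromo-6-ethyldec-1-ene.

6-bromo-6-ethyldec-1-ene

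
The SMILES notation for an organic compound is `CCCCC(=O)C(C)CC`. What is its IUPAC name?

3-methyloctan-4-one

The longest carbon chain that includes the carbonyl has 8 carbons, so the parent hydride is octane.
A ketone (C=O on an internal carbon) is the principal characteristic group, giving the suffix -one.
Choose the numbering such that numbering from this end puts the carbonyl group at C-4 rather than C-5.
That gives the carbonyl at C-4; a methyl group at C-3.
Putting it together: 3-methyloctan-4-one.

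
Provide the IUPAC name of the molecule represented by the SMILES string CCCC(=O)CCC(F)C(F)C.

7,8-difluorononan-4-one

Counting along the main chain through the carbonyl gives 9 carbons: the parent is nonane.
The principal characteristic group is a ketone (C=O on an internal carbon), named with the suffix -one.
Choose the numbering such that numbering from this end puts the carbonyl group at C-4 rather than C-6.
That gives the carbonyl at C-4; fluoro groups at C-7 and C-8.
The name is 7,8-difluorononan-4-one.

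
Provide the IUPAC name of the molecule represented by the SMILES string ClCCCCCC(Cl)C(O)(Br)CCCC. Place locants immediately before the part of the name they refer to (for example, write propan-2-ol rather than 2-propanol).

The longest chain bearing the –OH group is 11 carbons long (undecane).
The principal characteristic group is an alcohol (–OH), named with the suffix -ol.
Choose the numbering such that numbering from this end puts the hydroxyl group at C-5 rather than C-7.
With this numbering: the hydroxyl at C-5; a bromo group at C-5; chloro groups at C-6 and C-11.
Substituent prefixes are cited in alphabetical order (multiplying prefixes like di-/tri- are ignored for ordering).
Putting it together: 5-bromo-6,11-dichloroundecan-5-ol.

5-bromo-6,11-dichloroundecan-5-ol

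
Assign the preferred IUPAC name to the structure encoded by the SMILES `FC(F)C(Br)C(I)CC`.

The longest carbon chain is 5 atoms: the parent is pentane.
Number the chain so that the substituent locant set {1,1,2,3} is lower than {3,4,5,5} at the first point of difference.
With this numbering: a bromo group at C-2; two fluoro groups at C-1; an iodo group at C-3.
Substituent prefixes are cited in alphabetical order (multiplying prefixes like di-/tri- are ignored for ordering).
Assembling the pieces gives 2-bromo-1,1-difluoro-3-iodopentane.

2-bromo-1,1-difluoro-3-iodopentane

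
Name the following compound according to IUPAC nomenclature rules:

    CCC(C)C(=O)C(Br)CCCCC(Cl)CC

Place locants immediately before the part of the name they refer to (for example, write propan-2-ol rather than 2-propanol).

The longest carbon chain that includes the carbonyl has 12 carbons, so the parent hydride is dodecane.
The principal characteristic group is a ketone (C=O on an internal carbon), named with the suffix -one.
Choose the numbering such that numbering from this end puts the carbonyl group at C-4 rather than C-9.
That gives the carbonyl at C-4; a bromo group at C-5; a chloro group at C-10; a methyl group at C-3.
Prefixes are listed alphabetically: bromo, chloro, methyl.
Putting it together: 5-bromo-10-chloro-3-methyldodecan-4-one.

5-bromo-10-chloro-3-methyldodecan-4-one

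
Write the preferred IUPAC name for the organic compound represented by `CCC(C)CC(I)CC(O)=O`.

The longest chain bearing the –COOH group is 7 carbons long (heptane).
A carboxylic acid (terminal –COOH) is the principal characteristic group, giving the suffix -oic acid.
Choose the numbering such that the carboxylic acid carbon is C-1 by definition.
With this numbering: an iodo group at C-3; a methyl group at C-5.
Substituent prefixes are cited in alphabetical order (multiplying prefixes like di-/tri- are ignored for ordering).
Putting it together: 3-iodo-5-methylheptanoic acid.

3-iodo-5-methylheptanoic acid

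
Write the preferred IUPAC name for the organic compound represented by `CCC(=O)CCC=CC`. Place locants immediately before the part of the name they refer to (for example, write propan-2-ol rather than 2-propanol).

oct-6-en-3-one

Counting along the main chain through the carbonyl and the multiple bond gives 8 carbons: the parent is octane.
A ketone (C=O on an internal carbon) is the principal characteristic group, giving the suffix -one.
A C=C double bond in the chain gives the infix -ene-.
Number the chain so that numbering from this end puts the carbonyl group at C-3 rather than C-6.
That gives the carbonyl at C-3; the double bond between C-6 and C-7.
Assembling the pieces gives oct-6-en-3-one.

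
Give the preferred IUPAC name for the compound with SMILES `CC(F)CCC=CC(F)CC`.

3,8-difluoronon-4-ene

The longest carbon chain that includes the multiple bond has 9 carbons, so the parent hydride is nonane.
A C=C double bond in the chain gives the infix -ene-.
Number the chain so that numbering from this end puts the double bond at C-4 rather than C-5.
With this numbering: the double bond between C-4 and C-5; fluoro groups at C-3 and C-8.
Putting it together: 3,8-difluoronon-4-ene.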